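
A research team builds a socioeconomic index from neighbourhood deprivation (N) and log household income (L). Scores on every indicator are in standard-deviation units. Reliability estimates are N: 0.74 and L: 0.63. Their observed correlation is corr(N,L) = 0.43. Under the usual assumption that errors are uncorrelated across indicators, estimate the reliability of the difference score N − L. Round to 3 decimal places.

Var(N−L) = 1 + 1 − 2·0.43 = 2 − 0.86 = 1.14.
With uncorrelated errors the cross-covariances are all true-score covariance, so they carry over unchanged; only the diagonal terms shrink to ρᵢσᵢ².
True-score variance = [0.74 + 0.63] − 0.86 = 1.37 − 0.86 = 0.51.
Reliability = 0.51 / 1.14 = 0.447.

0.447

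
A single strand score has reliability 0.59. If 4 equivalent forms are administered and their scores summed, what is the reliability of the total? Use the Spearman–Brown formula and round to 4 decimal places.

0.8520

ρ_k = kρ / (1 + (k−1)ρ) = 4·0.59 / (1 + 3·0.59) = 2.360 / 2.770 = 0.8520.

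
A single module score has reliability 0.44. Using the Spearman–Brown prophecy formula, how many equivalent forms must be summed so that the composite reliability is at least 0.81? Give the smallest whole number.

k ≥ ρ*(1−ρ₁)/(ρ₁(1−ρ*)) = 0.81·0.56 / (0.44·0.19) = 5.426.
Smallest integer k = 6.

6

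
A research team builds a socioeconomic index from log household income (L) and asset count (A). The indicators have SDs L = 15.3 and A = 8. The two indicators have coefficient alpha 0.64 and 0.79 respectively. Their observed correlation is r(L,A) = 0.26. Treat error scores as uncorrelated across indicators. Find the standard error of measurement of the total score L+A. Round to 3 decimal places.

9.885

Var(total) = 298.09 + 63.648 = 361.738.
True-score variance = 200.378 + 63.648 = 264.026, so reliability = 0.7299.
Error variance = 361.738 − 264.026 = 97.7124; SEM = √97.7124 = 9.885.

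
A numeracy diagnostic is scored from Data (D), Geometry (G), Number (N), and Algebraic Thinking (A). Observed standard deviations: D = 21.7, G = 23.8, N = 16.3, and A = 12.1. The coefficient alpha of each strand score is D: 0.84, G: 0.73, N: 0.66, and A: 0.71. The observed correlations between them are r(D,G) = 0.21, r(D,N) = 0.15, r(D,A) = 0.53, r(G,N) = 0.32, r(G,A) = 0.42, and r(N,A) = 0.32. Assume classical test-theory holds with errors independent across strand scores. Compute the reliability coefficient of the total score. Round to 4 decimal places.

0.8646

Var(D+G+N+A) = 21.7² + 23.8² + 16.3² + 12.1² + 2·[21.7·23.8·0.21 + 21.7·16.3·0.15 + 21.7·12.1·0.53 + 23.8·16.3·0.32 + 23.8·12.1·0.42 + 16.3·12.1·0.32] = 1449.43 + 1217.76 = 2667.19.
With uncorrelated errors the cross-covariances are all true-score covariance, so they carry over unchanged; only the diagonal terms shrink to ρᵢσᵢ².
True-score variance = [21.7²·0.84 + 23.8²·0.73 + 16.3²·0.66 + 12.1²·0.71] + 1217.76 = 1088.36 + 1217.76 = 2306.12.
Reliability = 2306.12 / 2667.19 = 0.8646.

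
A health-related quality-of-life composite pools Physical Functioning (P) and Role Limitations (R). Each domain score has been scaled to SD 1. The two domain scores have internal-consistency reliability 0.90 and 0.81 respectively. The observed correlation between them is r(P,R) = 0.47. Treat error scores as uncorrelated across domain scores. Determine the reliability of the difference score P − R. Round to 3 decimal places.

Var(P−R) = 1 + 1 − 2·0.47 = 2 − 0.94 = 1.06.
Because errors are independent across components, Cov(Tᵢ,Tⱼ) = Cov(Xᵢ,Xⱼ); the off-diagonal part of the true-score variance is the same as above.
True-score variance = [0.90 + 0.81] − 0.94 = 1.71 − 0.94 = 0.77.
Reliability = 0.77 / 1.06 = 0.726.

0.726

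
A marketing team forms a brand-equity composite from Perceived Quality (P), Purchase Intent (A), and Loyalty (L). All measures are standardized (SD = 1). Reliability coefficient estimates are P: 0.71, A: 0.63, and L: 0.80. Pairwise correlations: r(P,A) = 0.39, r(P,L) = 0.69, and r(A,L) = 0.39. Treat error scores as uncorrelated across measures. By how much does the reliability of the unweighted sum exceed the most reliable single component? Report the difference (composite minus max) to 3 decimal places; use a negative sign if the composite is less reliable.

0.055

Var(sum) = 3 + 2.94 = 5.94; true-score variance = 2.14 + 2.94 = 5.08; composite reliability = 0.8552.
Max component reliability = 0.8000.
Difference = 0.8552 − 0.8000 = 0.055.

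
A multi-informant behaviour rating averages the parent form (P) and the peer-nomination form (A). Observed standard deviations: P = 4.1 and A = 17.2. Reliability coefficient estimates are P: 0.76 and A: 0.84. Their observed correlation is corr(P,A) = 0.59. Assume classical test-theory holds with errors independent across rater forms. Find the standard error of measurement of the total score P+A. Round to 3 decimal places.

Var(total) = 312.65 + 83.2136 = 395.864.
True-score variance = 261.281 + 83.2136 = 344.495, so reliability = 0.8702.
Error variance = 395.864 − 344.495 = 51.3688; SEM = √51.3688 = 7.167.

7.167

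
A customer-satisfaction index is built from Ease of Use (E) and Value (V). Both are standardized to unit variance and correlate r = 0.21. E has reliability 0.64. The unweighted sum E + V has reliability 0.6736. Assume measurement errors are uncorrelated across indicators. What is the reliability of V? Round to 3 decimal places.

0.570

Var(E+V) = 2 + 2·0.21 = 2.420.
True-score variance = ρ_E + ρ_V + 2·0.21, so 0.6736 = (0.64 + ρ_V + 0.42) / 2.420.
ρ_V = 0.6736·2.420 − 0.64 − 0.42 = 0.570.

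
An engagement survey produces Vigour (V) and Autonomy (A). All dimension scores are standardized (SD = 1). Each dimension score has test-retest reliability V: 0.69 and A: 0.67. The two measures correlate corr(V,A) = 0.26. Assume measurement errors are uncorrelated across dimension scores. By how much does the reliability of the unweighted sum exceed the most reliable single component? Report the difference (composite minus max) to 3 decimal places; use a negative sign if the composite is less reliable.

0.056

Var(sum) = 2 + 0.52 = 2.52; true-score variance = 1.36 + 0.52 = 1.88; composite reliability = 0.7460.
Max component reliability = 0.6900.
Difference = 0.7460 − 0.6900 = 0.056.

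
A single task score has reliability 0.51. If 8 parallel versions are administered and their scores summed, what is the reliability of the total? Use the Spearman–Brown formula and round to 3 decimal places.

ρ_k = kρ / (1 + (k−1)ρ) = 8·0.51 / (1 + 7·0.51) = 4.080 / 4.570 = 0.893.

0.893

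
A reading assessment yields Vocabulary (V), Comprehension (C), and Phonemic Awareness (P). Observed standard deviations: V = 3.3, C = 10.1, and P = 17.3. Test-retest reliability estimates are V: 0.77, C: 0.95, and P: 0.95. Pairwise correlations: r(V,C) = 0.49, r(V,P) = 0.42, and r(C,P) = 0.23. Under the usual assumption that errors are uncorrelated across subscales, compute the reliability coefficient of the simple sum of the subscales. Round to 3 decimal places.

0.961

Var(V+C+P) = 3.3² + 10.1² + 17.3² + 2·[3.3·10.1·0.49 + 3.3·17.3·0.42 + 10.1·17.3·0.23] = 412.19 + 160.995 = 573.185.
Because errors are independent across components, Cov(Tᵢ,Tⱼ) = Cov(Xᵢ,Xⱼ); the off-diagonal part of the true-score variance is the same as above.
True-score variance = [3.3²·0.77 + 10.1²·0.95 + 17.3²·0.95] + 160.995 = 389.62 + 160.995 = 550.615.
Reliability = 550.615 / 573.185 = 0.961.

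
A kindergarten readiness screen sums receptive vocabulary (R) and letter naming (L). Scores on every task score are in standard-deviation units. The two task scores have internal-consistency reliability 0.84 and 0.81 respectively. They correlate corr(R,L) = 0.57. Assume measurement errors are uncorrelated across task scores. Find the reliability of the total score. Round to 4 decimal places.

0.8885

Var(R+L) = 2 + 2·[0.57] = 2 + 1.14 = 3.14.
Because errors are independent across components, Cov(Tᵢ,Tⱼ) = Cov(Xᵢ,Xⱼ); the off-diagonal part of the true-score variance is the same as above.
True-score variance = [0.84 + 0.81] + 1.14 = 1.65 + 1.14 = 2.79.
Reliability = 2.79 / 3.14 = 0.8885.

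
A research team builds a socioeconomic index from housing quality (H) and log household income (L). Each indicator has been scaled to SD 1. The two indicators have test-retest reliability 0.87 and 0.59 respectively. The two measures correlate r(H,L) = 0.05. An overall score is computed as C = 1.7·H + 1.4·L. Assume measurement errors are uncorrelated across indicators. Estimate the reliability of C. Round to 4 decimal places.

Var(C) = 1.7² + 1.4² + 2·[2.38·0.05] = 4.85 + 0.238 = 5.088.
Because errors are independent across components, Cov(Tᵢ,Tⱼ) = Cov(Xᵢ,Xⱼ); the off-diagonal part of the true-score variance is the same as above.
True-score variance = [1.7²·0.87 + 1.4²·0.59] + 0.238 = 3.6707 + 0.238 = 3.9087.
Reliability = 3.9087 / 5.088 = 0.7682.

0.7682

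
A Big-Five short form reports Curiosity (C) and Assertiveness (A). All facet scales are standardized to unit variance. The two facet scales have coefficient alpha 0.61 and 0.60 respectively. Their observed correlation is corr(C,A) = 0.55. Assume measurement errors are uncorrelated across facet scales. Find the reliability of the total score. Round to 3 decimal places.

Var(C+A) = 2 + 2·[0.55] = 2 + 1.1 = 3.1.
With uncorrelated errors the cross-covariances are all true-score covariance, so they carry over unchanged; only the diagonal terms shrink to ρᵢσᵢ².
True-score variance = [0.61 + 0.60] + 1.1 = 1.21 + 1.1 = 2.31.
Reliability = 2.31 / 3.1 = 0.745.

0.745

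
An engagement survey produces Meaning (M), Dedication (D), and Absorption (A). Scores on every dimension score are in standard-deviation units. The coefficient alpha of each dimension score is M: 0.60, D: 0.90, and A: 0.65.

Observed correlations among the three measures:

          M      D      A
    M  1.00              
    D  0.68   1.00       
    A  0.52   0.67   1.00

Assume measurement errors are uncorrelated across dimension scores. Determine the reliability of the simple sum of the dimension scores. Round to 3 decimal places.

0.874

Var(M+D+A) = 3 + 2·[0.68 + 0.52 + 0.67] = 3 + 3.74 = 6.74.
Because errors are independent across components, Cov(Tᵢ,Tⱼ) = Cov(Xᵢ,Xⱼ); the off-diagonal part of the true-score variance is the same as above.
True-score variance = [0.60 + 0.90 + 0.65] + 3.74 = 2.15 + 3.74 = 5.89.
Reliability = 5.89 / 6.74 = 0.874.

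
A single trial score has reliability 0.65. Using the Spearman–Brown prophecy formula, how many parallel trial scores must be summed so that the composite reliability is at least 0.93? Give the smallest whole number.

k ≥ ρ*(1−ρ₁)/(ρ₁(1−ρ*)) = 0.93·0.35 / (0.65·0.07) = 7.154.
Smallest integer k = 8.

8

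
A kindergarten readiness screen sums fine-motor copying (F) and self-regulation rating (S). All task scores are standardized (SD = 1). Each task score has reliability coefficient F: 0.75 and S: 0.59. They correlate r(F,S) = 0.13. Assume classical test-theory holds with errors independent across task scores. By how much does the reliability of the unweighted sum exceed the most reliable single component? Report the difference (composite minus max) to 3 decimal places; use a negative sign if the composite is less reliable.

-0.042

Var(sum) = 2 + 0.26 = 2.26; true-score variance = 1.34 + 0.26 = 1.6; composite reliability = 0.7080.
Max component reliability = 0.7500.
Difference = 0.7080 − 0.7500 = -0.042.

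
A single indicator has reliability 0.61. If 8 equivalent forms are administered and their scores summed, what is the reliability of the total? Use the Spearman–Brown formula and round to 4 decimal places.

0.9260

ρ_k = kρ / (1 + (k−1)ρ) = 8·0.61 / (1 + 7·0.61) = 4.880 / 5.270 = 0.9260.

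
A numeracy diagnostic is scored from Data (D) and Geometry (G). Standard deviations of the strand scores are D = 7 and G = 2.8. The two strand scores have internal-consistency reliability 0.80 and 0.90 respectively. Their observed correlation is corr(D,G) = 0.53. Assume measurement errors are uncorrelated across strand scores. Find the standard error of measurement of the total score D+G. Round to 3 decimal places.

3.253

Var(total) = 56.84 + 20.776 = 77.616.
True-score variance = 46.256 + 20.776 = 67.032, so reliability = 0.8636.
Error variance = 77.616 − 67.032 = 10.584; SEM = √10.584 = 3.253.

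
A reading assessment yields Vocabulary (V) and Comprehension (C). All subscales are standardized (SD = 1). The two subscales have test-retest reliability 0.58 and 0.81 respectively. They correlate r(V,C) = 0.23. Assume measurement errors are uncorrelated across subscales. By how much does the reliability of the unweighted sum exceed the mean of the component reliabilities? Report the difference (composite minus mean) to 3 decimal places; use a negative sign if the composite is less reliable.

Var(sum) = 2 + 0.46 = 2.46; true-score variance = 1.39 + 0.46 = 1.85; composite reliability = 0.7520.
Mean component reliability = 0.6950.
Difference = 0.7520 − 0.6950 = 0.057.

0.057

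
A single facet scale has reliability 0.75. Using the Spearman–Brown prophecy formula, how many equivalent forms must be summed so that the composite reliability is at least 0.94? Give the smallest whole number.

6

k ≥ ρ*(1−ρ₁)/(ρ₁(1−ρ*)) = 0.94·0.25 / (0.75·0.06) = 5.222.
Smallest integer k = 6.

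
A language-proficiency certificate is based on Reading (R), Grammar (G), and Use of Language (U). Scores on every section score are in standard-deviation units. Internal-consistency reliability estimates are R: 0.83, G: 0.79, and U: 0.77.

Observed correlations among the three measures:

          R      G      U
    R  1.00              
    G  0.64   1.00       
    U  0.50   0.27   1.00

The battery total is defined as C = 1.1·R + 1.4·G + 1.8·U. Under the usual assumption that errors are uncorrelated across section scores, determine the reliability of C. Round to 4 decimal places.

Var(C) = 1.1² + 1.4² + 1.8² + 2·[1.54·0.64 + 1.98·0.50 + 2.52·0.27] = 6.41 + 5.312 = 11.722.
Under uncorrelated errors the observed covariances equal the true-score covariances, so only the own-variance terms attenuate.
True-score variance = [1.1²·0.83 + 1.4²·0.79 + 1.8²·0.77] + 5.312 = 5.0475 + 5.312 = 10.3595.
Reliability = 10.3595 / 11.722 = 0.8838.

0.8838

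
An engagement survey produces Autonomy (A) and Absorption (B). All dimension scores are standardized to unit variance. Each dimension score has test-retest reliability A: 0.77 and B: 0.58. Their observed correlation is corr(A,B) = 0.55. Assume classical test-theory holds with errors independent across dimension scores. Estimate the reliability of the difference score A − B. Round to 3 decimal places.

Var(A−B) = 1 + 1 − 2·0.55 = 2 − 1.1 = 0.9.
Under uncorrelated errors the observed covariances equal the true-score covariances, so only the own-variance terms attenuate.
True-score variance = [0.77 + 0.58] − 1.1 = 1.35 − 1.1 = 0.25.
Reliability = 0.25 / 0.9 = 0.278.

0.278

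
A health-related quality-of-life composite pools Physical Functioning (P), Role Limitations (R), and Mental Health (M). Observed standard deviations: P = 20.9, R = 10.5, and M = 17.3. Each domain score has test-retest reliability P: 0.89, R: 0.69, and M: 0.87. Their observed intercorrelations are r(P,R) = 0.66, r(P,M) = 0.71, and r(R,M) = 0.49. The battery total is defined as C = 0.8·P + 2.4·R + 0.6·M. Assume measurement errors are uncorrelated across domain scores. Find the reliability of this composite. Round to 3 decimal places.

Var(C) = 0.8²·20.9² + 2.4²·10.5² + 0.6²·17.3² + 2·[1.92·20.9·10.5·0.66 + 0.48·20.9·17.3·0.71 + 1.44·10.5·17.3·0.49] = 1022.34 + 1058.96 = 2081.31.
With uncorrelated errors the cross-covariances are all true-score covariance, so they carry over unchanged; only the diagonal terms shrink to ρᵢσᵢ².
True-score variance = [0.8²·20.9²·0.89 + 2.4²·10.5²·0.69 + 0.6²·17.3²·0.87] + 1058.96 = 780.722 + 1058.96 = 1839.69.
Reliability = 1839.69 / 2081.31 = 0.884.

0.884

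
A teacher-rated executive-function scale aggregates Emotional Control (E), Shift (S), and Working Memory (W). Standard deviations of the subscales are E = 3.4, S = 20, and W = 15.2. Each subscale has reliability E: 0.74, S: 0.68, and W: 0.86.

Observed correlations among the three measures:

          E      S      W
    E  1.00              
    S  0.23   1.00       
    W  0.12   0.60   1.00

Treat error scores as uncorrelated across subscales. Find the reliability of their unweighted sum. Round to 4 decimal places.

0.8446

Var(E+S+W) = 3.4² + 20² + 15.2² + 2·[3.4·20·0.23 + 3.4·15.2·0.12 + 20·15.2·0.60] = 642.6 + 408.483 = 1051.08.
Because errors are independent across components, Cov(Tᵢ,Tⱼ) = Cov(Xᵢ,Xⱼ); the off-diagonal part of the true-score variance is the same as above.
True-score variance = [3.4²·0.74 + 20²·0.68 + 15.2²·0.86] + 408.483 = 479.249 + 408.483 = 887.732.
Reliability = 887.732 / 1051.08 = 0.8446.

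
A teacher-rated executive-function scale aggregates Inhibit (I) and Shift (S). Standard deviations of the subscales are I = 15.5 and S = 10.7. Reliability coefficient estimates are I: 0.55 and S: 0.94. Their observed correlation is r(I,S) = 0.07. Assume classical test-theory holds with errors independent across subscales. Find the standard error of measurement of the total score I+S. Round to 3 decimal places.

Var(total) = 354.74 + 23.219 = 377.959.
True-score variance = 239.758 + 23.219 = 262.977, so reliability = 0.6958.
Error variance = 377.959 − 262.977 = 114.982; SEM = √114.982 = 10.723.

10.723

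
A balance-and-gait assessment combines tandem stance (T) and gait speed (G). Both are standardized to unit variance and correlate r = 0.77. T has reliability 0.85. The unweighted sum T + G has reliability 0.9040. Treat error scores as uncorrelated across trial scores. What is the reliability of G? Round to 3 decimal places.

Var(T+G) = 2 + 2·0.77 = 3.540.
True-score variance = ρ_T + ρ_G + 2·0.77, so 0.9040 = (0.85 + ρ_G + 1.54) / 3.540.
ρ_G = 0.9040·3.540 − 0.85 − 1.54 = 0.810.

0.810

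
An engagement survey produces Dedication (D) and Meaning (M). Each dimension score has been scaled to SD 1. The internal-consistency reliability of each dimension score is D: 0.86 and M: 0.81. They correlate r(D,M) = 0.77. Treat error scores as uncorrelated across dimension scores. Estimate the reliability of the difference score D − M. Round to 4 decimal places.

0.2826

Var(D−M) = 1 + 1 − 2·0.77 = 2 − 1.54 = 0.46.
With uncorrelated errors the cross-covariances are all true-score covariance, so they carry over unchanged; only the diagonal terms shrink to ρᵢσᵢ².
True-score variance = [0.86 + 0.81] − 1.54 = 1.67 − 1.54 = 0.13.
Reliability = 0.13 / 0.46 = 0.2826.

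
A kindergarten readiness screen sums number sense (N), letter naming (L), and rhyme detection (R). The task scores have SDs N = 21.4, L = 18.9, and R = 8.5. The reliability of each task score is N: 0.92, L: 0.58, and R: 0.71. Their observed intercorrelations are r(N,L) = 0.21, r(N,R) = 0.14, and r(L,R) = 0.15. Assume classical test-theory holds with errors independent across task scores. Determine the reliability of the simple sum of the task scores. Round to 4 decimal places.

Var(N+L+R) = 21.4² + 18.9² + 8.5² + 2·[21.4·18.9·0.21 + 21.4·8.5·0.14 + 18.9·8.5·0.15] = 887.42 + 269 = 1156.42.
Because errors are independent across components, Cov(Tᵢ,Tⱼ) = Cov(Xᵢ,Xⱼ); the off-diagonal part of the true-score variance is the same as above.
True-score variance = [21.4²·0.92 + 18.9²·0.58 + 8.5²·0.71] + 269 = 679.802 + 269 = 948.803.
Reliability = 948.803 / 1156.42 = 0.8205.

0.8205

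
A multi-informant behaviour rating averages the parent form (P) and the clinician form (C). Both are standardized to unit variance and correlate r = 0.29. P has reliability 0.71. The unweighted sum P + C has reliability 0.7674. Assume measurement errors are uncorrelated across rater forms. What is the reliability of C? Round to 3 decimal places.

0.690

Var(P+C) = 2 + 2·0.29 = 2.580.
True-score variance = ρ_P + ρ_C + 2·0.29, so 0.7674 = (0.71 + ρ_C + 0.58) / 2.580.
ρ_C = 0.7674·2.580 − 0.71 − 0.58 = 0.690.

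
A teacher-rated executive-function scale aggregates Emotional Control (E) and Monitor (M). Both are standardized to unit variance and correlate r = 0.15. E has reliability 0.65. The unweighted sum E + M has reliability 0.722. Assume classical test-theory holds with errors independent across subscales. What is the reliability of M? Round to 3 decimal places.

0.711

Var(E+M) = 2 + 2·0.15 = 2.300.
True-score variance = ρ_E + ρ_M + 2·0.15, so 0.722 = (0.65 + ρ_M + 0.30) / 2.300.
ρ_M = 0.722·2.300 − 0.65 − 0.30 = 0.711.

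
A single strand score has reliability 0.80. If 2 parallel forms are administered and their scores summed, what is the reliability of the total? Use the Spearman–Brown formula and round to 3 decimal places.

ρ_k = kρ / (1 + (k−1)ρ) = 2·0.80 / (1 + 1·0.80) = 1.600 / 1.800 = 0.889.

0.889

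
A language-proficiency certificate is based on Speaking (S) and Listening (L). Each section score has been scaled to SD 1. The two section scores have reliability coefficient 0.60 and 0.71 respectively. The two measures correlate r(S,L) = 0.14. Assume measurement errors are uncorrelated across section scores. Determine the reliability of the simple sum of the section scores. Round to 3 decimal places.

Var(S+L) = 2 + 2·[0.14] = 2 + 0.28 = 2.28.
With uncorrelated errors the cross-covariances are all true-score covariance, so they carry over unchanged; only the diagonal terms shrink to ρᵢσᵢ².
True-score variance = [0.60 + 0.71] + 0.28 = 1.31 + 0.28 = 1.59.
Reliability = 1.59 / 2.28 = 0.697.

0.697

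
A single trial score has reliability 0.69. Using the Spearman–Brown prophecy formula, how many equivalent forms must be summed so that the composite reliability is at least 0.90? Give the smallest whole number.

5

k ≥ ρ*(1−ρ₁)/(ρ₁(1−ρ*)) = 0.90·0.31 / (0.69·0.10) = 4.043.
Smallest integer k = 5.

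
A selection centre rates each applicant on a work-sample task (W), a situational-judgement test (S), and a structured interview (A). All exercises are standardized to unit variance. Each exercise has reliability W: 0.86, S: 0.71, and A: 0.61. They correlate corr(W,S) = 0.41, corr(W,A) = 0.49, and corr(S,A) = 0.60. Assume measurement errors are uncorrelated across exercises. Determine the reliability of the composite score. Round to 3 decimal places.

Var(W+S+A) = 3 + 2·[0.41 + 0.49 + 0.60] = 3 + 3 = 6.
Under uncorrelated errors the observed covariances equal the true-score covariances, so only the own-variance terms attenuate.
True-score variance = [0.86 + 0.71 + 0.61] + 3 = 2.18 + 3 = 5.18.
Reliability = 5.18 / 6 = 0.863.

0.863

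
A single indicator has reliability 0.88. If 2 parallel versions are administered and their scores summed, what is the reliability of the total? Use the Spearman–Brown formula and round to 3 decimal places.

ρ_k = kρ / (1 + (k−1)ρ) = 2·0.88 / (1 + 1·0.88) = 1.760 / 1.880 = 0.936.

0.936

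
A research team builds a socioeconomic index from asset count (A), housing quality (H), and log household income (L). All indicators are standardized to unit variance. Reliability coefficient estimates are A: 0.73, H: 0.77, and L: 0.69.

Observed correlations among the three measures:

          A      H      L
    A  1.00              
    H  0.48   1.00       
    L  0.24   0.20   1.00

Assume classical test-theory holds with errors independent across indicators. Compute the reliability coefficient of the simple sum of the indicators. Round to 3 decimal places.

Var(A+H+L) = 3 + 2·[0.48 + 0.24 + 0.20] = 3 + 1.84 = 4.84.
Because errors are independent across components, Cov(Tᵢ,Tⱼ) = Cov(Xᵢ,Xⱼ); the off-diagonal part of the true-score variance is the same as above.
True-score variance = [0.73 + 0.77 + 0.69] + 1.84 = 2.19 + 1.84 = 4.03.
Reliability = 4.03 / 4.84 = 0.833.

0.833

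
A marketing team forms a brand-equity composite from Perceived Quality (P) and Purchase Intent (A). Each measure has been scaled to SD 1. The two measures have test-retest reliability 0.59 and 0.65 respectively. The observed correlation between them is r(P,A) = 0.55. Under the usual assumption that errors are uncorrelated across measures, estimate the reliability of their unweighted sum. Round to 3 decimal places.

Var(P+A) = 2 + 2·[0.55] = 2 + 1.1 = 3.1.
With uncorrelated errors the cross-covariances are all true-score covariance, so they carry over unchanged; only the diagonal terms shrink to ρᵢσᵢ².
True-score variance = [0.59 + 0.65] + 1.1 = 1.24 + 1.1 = 2.34.
Reliability = 2.34 / 3.1 = 0.755.

0.755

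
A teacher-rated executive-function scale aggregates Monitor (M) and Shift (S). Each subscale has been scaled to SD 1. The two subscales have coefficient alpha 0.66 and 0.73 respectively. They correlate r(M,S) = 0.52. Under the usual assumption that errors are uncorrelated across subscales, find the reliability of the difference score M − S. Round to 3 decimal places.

0.365

Var(M−S) = 1 + 1 − 2·0.52 = 2 − 1.04 = 0.96.
Under uncorrelated errors the observed covariances equal the true-score covariances, so only the own-variance terms attenuate.
True-score variance = [0.66 + 0.73] − 1.04 = 1.39 − 1.04 = 0.35.
Reliability = 0.35 / 0.96 = 0.365.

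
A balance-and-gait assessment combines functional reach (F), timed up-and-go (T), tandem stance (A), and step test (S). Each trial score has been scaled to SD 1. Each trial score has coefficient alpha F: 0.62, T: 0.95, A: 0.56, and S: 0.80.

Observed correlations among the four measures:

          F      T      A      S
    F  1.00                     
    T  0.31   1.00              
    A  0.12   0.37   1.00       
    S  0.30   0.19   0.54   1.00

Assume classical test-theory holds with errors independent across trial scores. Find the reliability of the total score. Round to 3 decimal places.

0.860

Var(F+T+A+S) = 4 + 2·[0.31 + 0.12 + 0.30 + 0.37 + 0.19 + 0.54] = 4 + 3.66 = 7.66.
Under uncorrelated errors the observed covariances equal the true-score covariances, so only the own-variance terms attenuate.
True-score variance = [0.62 + 0.95 + 0.56 + 0.80] + 3.66 = 2.93 + 3.66 = 6.59.
Reliability = 6.59 / 7.66 = 0.860.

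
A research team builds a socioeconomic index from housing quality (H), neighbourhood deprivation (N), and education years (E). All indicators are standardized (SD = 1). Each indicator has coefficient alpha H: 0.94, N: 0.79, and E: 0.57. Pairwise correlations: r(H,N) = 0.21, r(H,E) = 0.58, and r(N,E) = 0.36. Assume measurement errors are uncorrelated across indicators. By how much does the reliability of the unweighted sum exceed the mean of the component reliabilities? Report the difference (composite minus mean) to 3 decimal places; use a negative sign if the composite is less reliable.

Var(sum) = 3 + 2.3 = 5.3; true-score variance = 2.3 + 2.3 = 4.6; composite reliability = 0.8679.
Mean component reliability = 0.7667.
Difference = 0.8679 − 0.7667 = 0.101.

0.101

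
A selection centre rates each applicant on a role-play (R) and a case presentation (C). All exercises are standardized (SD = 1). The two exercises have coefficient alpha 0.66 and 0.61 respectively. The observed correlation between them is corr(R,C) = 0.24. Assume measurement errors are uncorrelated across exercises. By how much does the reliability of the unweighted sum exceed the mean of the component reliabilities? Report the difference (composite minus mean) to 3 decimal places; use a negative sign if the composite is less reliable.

0.071

Var(sum) = 2 + 0.48 = 2.48; true-score variance = 1.27 + 0.48 = 1.75; composite reliability = 0.7056.
Mean component reliability = 0.6350.
Difference = 0.7056 − 0.6350 = 0.071.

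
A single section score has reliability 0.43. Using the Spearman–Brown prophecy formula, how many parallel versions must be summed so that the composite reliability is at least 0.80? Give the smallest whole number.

6

k ≥ ρ*(1−ρ₁)/(ρ₁(1−ρ*)) = 0.80·0.57 / (0.43·0.20) = 5.302.
Smallest integer k = 6.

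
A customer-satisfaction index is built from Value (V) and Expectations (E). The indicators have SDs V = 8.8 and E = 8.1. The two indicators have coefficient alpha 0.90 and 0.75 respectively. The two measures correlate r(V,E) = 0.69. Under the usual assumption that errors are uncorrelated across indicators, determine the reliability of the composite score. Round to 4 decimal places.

0.9000

Var(V+E) = 8.8² + 8.1² + 2·[8.8·8.1·0.69] = 143.05 + 98.3664 = 241.416.
Because errors are independent across components, Cov(Tᵢ,Tⱼ) = Cov(Xᵢ,Xⱼ); the off-diagonal part of the true-score variance is the same as above.
True-score variance = [8.8²·0.90 + 8.1²·0.75] + 98.3664 = 118.904 + 98.3664 = 217.27.
Reliability = 217.27 / 241.416 = 0.9000.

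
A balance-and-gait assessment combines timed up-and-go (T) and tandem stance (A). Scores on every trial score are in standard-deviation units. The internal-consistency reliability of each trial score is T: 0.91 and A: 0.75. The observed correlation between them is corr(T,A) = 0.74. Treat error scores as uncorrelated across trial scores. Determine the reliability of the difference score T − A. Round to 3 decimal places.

Var(T−A) = 1 + 1 − 2·0.74 = 2 − 1.48 = 0.52.
With uncorrelated errors the cross-covariances are all true-score covariance, so they carry over unchanged; only the diagonal terms shrink to ρᵢσᵢ².
True-score variance = [0.91 + 0.75] − 1.48 = 1.66 − 1.48 = 0.18.
Reliability = 0.18 / 0.52 = 0.346.

0.346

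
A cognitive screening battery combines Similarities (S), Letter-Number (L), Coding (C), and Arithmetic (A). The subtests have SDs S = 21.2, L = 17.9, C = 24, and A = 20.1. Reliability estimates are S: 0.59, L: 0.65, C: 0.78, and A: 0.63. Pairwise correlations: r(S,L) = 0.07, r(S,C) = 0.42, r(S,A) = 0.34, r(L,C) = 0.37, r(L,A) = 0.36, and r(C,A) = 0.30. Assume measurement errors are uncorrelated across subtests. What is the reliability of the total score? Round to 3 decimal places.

Var(S+L+C+A) = 21.2² + 17.9² + 24² + 20.1² + 2·[21.2·17.9·0.07 + 21.2·24·0.42 + 21.2·20.1·0.34 + 17.9·24·0.37 + 17.9·20.1·0.36 + 24·20.1·0.30] = 1749.86 + 1636.67 = 3386.53.
With uncorrelated errors the cross-covariances are all true-score covariance, so they carry over unchanged; only the diagonal terms shrink to ρᵢσᵢ².
True-score variance = [21.2²·0.59 + 17.9²·0.65 + 24²·0.78 + 20.1²·0.63] + 1636.67 = 1177.24 + 1636.67 = 2813.92.
Reliability = 2813.92 / 3386.53 = 0.831.

0.831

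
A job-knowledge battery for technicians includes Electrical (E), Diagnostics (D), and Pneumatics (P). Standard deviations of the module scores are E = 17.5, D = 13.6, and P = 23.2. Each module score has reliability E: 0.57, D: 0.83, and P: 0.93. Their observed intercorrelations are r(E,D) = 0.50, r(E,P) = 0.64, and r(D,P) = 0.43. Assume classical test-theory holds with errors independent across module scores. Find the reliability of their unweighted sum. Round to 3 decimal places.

Var(E+D+P) = 17.5² + 13.6² + 23.2² + 2·[17.5·13.6·0.50 + 17.5·23.2·0.64 + 13.6·23.2·0.43] = 1029.45 + 1029.03 = 2058.48.
With uncorrelated errors the cross-covariances are all true-score covariance, so they carry over unchanged; only the diagonal terms shrink to ρᵢσᵢ².
True-score variance = [17.5²·0.57 + 13.6²·0.83 + 23.2²·0.93] + 1029.03 = 828.643 + 1029.03 = 1857.67.
Reliability = 1857.67 / 2058.48 = 0.902.

0.902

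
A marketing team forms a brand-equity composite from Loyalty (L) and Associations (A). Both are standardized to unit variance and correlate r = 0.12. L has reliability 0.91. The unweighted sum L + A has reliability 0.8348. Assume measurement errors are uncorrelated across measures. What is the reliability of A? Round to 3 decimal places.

0.720

Var(L+A) = 2 + 2·0.12 = 2.240.
True-score variance = ρ_L + ρ_A + 2·0.12, so 0.8348 = (0.91 + ρ_A + 0.24) / 2.240.
ρ_A = 0.8348·2.240 − 0.91 − 0.24 = 0.720.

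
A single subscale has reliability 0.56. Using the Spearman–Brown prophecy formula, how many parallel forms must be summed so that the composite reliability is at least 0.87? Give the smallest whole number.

6

k ≥ ρ*(1−ρ₁)/(ρ₁(1−ρ*)) = 0.87·0.44 / (0.56·0.13) = 5.258.
Smallest integer k = 6.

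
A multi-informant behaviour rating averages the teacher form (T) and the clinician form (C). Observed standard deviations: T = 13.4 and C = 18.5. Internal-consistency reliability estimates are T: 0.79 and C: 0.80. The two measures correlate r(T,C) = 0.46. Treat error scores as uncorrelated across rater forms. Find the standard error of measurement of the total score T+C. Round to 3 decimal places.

10.303

Var(total) = 521.81 + 228.068 = 749.878.
True-score variance = 415.652 + 228.068 = 643.72, so reliability = 0.8584.
Error variance = 749.878 − 643.72 = 106.158; SEM = √106.158 = 10.303.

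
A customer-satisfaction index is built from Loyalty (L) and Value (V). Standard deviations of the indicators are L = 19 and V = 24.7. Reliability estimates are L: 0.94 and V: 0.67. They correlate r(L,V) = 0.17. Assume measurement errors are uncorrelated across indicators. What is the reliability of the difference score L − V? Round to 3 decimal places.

0.725

Var(L−V) = 19² + 24.7² − 2·19·24.7·0.17 = 971.09 − 159.562 = 811.528.
Under uncorrelated errors the observed covariances equal the true-score covariances, so only the own-variance terms attenuate.
True-score variance = [19²·0.94 + 24.7²·0.67] − 159.562 = 748.1 − 159.562 = 588.538.
Reliability = 588.538 / 811.528 = 0.725.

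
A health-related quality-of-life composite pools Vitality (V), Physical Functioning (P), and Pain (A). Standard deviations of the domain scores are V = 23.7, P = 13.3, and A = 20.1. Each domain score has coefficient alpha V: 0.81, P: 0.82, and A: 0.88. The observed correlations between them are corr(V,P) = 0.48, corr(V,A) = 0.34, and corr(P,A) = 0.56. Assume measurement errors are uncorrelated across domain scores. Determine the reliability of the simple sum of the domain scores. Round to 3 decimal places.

0.910

Var(V+P+A) = 23.7² + 13.3² + 20.1² + 2·[23.7·13.3·0.48 + 23.7·20.1·0.34 + 13.3·20.1·0.56] = 1142.59 + 925.943 = 2068.53.
Under uncorrelated errors the observed covariances equal the true-score covariances, so only the own-variance terms attenuate.
True-score variance = [23.7²·0.81 + 13.3²·0.82 + 20.1²·0.88] + 925.943 = 955.548 + 925.943 = 1881.49.
Reliability = 1881.49 / 2068.53 = 0.910.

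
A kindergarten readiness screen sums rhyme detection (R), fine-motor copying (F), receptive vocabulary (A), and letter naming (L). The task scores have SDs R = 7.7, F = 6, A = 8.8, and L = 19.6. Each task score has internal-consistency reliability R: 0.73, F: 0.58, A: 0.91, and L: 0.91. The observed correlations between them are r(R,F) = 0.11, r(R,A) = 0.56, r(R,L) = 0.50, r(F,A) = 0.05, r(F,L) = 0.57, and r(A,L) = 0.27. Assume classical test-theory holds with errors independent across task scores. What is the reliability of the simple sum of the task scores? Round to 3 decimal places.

0.929

Var(R+F+A+L) = 7.7² + 6² + 8.8² + 19.6² + 2·[7.7·6·0.11 + 7.7·8.8·0.56 + 7.7·19.6·0.50 + 6·8.8·0.05 + 6·19.6·0.57 + 8.8·19.6·0.27] = 556.89 + 469.458 = 1026.35.
Because errors are independent across components, Cov(Tᵢ,Tⱼ) = Cov(Xᵢ,Xⱼ); the off-diagonal part of the true-score variance is the same as above.
True-score variance = [7.7²·0.73 + 6²·0.58 + 8.8²·0.91 + 19.6²·0.91] + 469.458 = 484.218 + 469.458 = 953.676.
Reliability = 953.676 / 1026.35 = 0.929.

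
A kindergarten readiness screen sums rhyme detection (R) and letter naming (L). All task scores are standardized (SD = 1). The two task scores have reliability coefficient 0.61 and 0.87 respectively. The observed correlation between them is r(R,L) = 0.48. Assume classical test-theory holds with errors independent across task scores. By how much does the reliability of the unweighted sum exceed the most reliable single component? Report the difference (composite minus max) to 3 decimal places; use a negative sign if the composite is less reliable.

-0.046

Var(sum) = 2 + 0.96 = 2.96; true-score variance = 1.48 + 0.96 = 2.44; composite reliability = 0.8243.
Max component reliability = 0.8700.
Difference = 0.8243 − 0.8700 = -0.046.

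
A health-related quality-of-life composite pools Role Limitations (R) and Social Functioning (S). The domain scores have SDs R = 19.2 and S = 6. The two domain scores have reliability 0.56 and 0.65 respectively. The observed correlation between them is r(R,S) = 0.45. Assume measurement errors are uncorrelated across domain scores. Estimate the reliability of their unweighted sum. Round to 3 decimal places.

Var(R+S) = 19.2² + 6² + 2·[19.2·6·0.45] = 404.64 + 103.68 = 508.32.
Under uncorrelated errors the observed covariances equal the true-score covariances, so only the own-variance terms attenuate.
True-score variance = [19.2²·0.56 + 6²·0.65] + 103.68 = 229.838 + 103.68 = 333.518.
Reliability = 333.518 / 508.32 = 0.656.

0.656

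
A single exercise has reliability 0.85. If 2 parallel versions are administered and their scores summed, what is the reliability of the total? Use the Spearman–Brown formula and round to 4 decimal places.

ρ_k = kρ / (1 + (k−1)ρ) = 2·0.85 / (1 + 1·0.85) = 1.700 / 1.850 = 0.9189.

0.9189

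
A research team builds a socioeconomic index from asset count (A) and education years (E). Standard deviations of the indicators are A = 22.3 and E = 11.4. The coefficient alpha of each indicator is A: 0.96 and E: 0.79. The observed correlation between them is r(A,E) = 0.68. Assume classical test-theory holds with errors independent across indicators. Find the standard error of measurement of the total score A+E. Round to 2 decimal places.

Var(total) = 627.25 + 345.739 = 972.989.
True-score variance = 580.067 + 345.739 = 925.806, so reliability = 0.9515.
Error variance = 972.989 − 925.806 = 47.1832; SEM = √47.1832 = 6.87.

6.87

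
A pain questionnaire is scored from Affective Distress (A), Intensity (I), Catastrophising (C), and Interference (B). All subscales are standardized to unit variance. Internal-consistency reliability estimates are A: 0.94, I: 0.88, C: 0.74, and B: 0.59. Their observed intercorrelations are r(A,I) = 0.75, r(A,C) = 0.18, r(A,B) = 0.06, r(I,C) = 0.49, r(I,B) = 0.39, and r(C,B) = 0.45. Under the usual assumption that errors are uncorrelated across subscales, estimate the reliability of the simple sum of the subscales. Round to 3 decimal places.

0.902

Var(A+I+C+B) = 4 + 2·[0.75 + 0.18 + 0.06 + 0.49 + 0.39 + 0.45] = 4 + 4.64 = 8.64.
Because errors are independent across components, Cov(Tᵢ,Tⱼ) = Cov(Xᵢ,Xⱼ); the off-diagonal part of the true-score variance is the same as above.
True-score variance = [0.94 + 0.88 + 0.74 + 0.59] + 4.64 = 3.15 + 4.64 = 7.79.
Reliability = 7.79 / 8.64 = 0.902.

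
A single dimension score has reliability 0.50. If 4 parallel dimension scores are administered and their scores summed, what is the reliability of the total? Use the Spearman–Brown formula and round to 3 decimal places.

ρ_k = kρ / (1 + (k−1)ρ) = 4·0.50 / (1 + 3·0.50) = 2.000 / 2.500 = 0.800.

0.800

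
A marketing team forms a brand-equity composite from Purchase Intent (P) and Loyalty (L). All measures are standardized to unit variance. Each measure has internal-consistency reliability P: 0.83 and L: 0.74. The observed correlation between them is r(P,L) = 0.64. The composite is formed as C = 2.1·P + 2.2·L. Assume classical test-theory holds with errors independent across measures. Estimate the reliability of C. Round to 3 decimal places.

0.868

Var(C) = 2.1² + 2.2² + 2·[4.62·0.64] = 9.25 + 5.9136 = 15.1636.
Because errors are independent across components, Cov(Tᵢ,Tⱼ) = Cov(Xᵢ,Xⱼ); the off-diagonal part of the true-score variance is the same as above.
True-score variance = [2.1²·0.83 + 2.2²·0.74] + 5.9136 = 7.2419 + 5.9136 = 13.1555.
Reliability = 13.1555 / 15.1636 = 0.868.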